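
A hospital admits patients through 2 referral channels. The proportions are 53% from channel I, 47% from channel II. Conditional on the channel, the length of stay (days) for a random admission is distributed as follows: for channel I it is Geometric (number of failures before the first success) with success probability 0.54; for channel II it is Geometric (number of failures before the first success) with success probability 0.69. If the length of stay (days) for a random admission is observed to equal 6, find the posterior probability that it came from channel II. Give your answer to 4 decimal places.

0.0960

Likelihoods P(X=6 | ·): I: 0.00511612; II: 0.000612378.
Posterior ∝ prior × likelihood. Numerator for II: 0.47·0.000612378 = 0.000287817.
Normalizing constant: 0.53·0.00511612 + 0.47·0.000612378 = 0.00299936.
P(II | observation) = 0.000287817 / 0.00299936 = 0.0959596.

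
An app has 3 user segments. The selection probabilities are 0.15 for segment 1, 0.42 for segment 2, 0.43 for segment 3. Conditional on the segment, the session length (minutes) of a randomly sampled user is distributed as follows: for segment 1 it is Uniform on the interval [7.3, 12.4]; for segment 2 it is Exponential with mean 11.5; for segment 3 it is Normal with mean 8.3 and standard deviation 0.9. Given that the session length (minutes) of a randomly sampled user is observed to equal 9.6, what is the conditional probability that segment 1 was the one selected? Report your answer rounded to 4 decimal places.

0.2616

Likelihoods f(9.6 | ·): 1: 0.196078; 2: 0.0377364; 3: 0.156173.
Posterior ∝ prior × likelihood. Numerator for 1: 0.15·0.196078 = 0.0294118.
Normalizing constant: 0.15·0.196078 + 0.42·0.0377364 + 0.43·0.156173 = 0.112416.
P(1 | observation) = 0.0294118 / 0.112416 = 0.261634.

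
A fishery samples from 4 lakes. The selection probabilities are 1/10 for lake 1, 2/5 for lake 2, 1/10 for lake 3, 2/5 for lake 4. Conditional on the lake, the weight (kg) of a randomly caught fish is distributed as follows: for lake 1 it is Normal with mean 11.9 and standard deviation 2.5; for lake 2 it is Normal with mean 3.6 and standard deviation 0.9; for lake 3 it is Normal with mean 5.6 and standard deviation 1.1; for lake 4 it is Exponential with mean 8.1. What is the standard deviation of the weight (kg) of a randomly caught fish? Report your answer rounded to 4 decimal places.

5.8902

Per component, 1: μ=11.9, E[X²]=147.86; 2: μ=3.6, E[X²]=13.77; 3: μ=5.6, E[X²]=32.57; 4: μ=8.1, E[X²]=131.22.
E[X] = 0.1·11.9 + 0.4·3.6 + 0.1·5.6 + 0.4·8.1 = 6.43.
E[X²] = 0.1·147.86 + 0.4·13.77 + 0.1·32.57 + 0.4·131.22 = 76.039.
Var(X) = E[X²] − (E[X])² = 76.039 − 41.3449 = 34.6941.
SD(X) = √34.6941 = 5.89017.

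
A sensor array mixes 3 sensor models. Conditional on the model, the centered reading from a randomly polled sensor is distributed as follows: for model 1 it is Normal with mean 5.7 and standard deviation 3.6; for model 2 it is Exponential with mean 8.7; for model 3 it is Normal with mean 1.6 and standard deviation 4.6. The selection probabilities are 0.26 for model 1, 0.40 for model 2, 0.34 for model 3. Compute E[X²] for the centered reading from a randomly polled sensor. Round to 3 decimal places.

80.434

For each component E[X²] = Var + (mean)², giving 1: 45.45; 2: 151.38; 3: 23.72.
Overall E[X²] = 0.26·45.45 + 0.4·151.38 + 0.34·23.72 = 80.4338.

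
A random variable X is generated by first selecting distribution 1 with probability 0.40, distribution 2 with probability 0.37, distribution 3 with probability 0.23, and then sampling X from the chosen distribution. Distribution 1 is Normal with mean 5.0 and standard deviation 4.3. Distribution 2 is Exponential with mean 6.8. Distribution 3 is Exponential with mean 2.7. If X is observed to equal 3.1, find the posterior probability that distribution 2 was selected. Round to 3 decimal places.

Likelihoods f(3.1 | ·): 1: 0.0841484; 2: 0.0932189; 3: 0.11749.
Posterior ∝ prior × likelihood. Numerator for 2: 0.37·0.0932189 = 0.034491.
Normalizing constant: 0.4·0.0841484 + 0.37·0.0932189 + 0.23·0.11749 = 0.0951731.
P(2 | observation) = 0.034491 / 0.0951731 = 0.362403.

0.362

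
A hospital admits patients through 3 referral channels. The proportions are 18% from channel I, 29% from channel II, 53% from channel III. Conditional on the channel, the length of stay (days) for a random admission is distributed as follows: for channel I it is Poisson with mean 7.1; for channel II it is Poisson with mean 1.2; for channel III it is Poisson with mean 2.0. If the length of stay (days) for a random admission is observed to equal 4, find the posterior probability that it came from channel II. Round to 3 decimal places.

0.106

Likelihoods P(X=4 | ·): I: 0.0873638; II: 0.0260232; III: 0.0902235.
Posterior ∝ prior × likelihood. Numerator for II: 0.29·0.0260232 = 0.00754672.
Normalizing constant: 0.18·0.0873638 + 0.29·0.0260232 + 0.53·0.0902235 = 0.0710907.
P(II | observation) = 0.00754672 / 0.0710907 = 0.106156.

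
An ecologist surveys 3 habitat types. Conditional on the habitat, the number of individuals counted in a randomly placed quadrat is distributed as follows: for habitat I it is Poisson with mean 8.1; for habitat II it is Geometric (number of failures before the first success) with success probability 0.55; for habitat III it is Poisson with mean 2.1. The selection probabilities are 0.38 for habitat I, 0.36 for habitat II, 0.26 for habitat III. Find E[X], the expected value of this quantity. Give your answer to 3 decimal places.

3.919

Component means — I: 8.1; II: 0.818182; III: 2.1.
E[X] = 0.38·8.1 + 0.36·0.818182 + 0.26·2.1 = 3.91855.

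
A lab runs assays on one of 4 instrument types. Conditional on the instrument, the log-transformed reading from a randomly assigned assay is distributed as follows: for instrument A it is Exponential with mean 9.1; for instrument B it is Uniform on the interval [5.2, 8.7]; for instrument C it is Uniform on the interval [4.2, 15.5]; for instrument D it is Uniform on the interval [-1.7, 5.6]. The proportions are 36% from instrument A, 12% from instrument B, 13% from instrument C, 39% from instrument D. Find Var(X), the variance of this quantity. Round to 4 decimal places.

Per component, A: μ=9.1, E[X²]=165.62; B: μ=6.95, E[X²]=49.3233; C: μ=9.85, E[X²]=107.663; D: μ=1.95, E[X²]=8.24333.
E[X] = 0.36·9.1 + 0.12·6.95 + 0.13·9.85 + 0.39·1.95 = 6.151.
E[X²] = 0.36·165.62 + 0.12·49.3233 + 0.13·107.663 + 0.39·8.24333 = 82.7531.
Var(X) = E[X²] − (E[X])² = 82.7531 − 37.8348 = 44.9183.

44.9183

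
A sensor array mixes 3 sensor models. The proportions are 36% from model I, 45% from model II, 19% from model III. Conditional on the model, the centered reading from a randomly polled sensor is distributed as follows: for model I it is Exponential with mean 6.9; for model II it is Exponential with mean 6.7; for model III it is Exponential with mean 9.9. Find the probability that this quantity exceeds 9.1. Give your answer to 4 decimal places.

0.2878

Conditional on each model, P(X > 9.1): I: 0.267445; II: 0.257121; III: 0.398841.
By total probability, P(X > 9.1) = 0.36·0.267445 + 0.45·0.257121 + 0.19·0.398841 = 0.287764.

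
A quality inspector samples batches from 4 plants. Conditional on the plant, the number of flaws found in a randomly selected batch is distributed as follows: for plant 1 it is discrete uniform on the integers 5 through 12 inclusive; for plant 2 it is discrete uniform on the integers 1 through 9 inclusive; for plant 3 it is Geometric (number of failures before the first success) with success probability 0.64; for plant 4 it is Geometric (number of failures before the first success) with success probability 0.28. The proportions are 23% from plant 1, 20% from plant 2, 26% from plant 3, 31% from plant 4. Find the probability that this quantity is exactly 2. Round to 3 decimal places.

Conditional on each plant, P(X = 2): 1: 0; 2: 0.111111; 3: 0.082944; 4: 0.145152.
By total probability, P(X = 2) = 0.23·0 + 0.2·0.111111 + 0.26·0.082944 + 0.31·0.145152 = 0.0887848.

0.089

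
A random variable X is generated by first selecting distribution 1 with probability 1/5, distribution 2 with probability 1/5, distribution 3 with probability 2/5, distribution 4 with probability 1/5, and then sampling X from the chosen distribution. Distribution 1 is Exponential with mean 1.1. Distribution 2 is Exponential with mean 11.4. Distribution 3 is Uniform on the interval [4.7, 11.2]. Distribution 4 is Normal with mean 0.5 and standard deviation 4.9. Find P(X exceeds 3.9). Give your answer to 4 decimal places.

Conditional on each component, P(X > 3.9): 1: 0.0288555; 2: 0.710273; 3: 1; 4: 0.24388.
By total probability, P(X > 3.9) = 0.2·0.0288555 + 0.2·0.710273 + 0.4·1 + 0.2·0.24388 = 0.596602.

0.5966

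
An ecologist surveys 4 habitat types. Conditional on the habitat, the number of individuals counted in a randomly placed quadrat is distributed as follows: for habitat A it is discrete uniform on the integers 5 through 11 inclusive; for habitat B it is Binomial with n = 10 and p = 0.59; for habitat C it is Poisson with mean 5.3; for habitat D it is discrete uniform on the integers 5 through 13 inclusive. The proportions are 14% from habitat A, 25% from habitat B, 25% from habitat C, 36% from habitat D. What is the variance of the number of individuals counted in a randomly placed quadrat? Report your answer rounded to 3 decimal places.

Per component, A: μ=8, E[X²]=68; B: μ=5.9, E[X²]=37.229; C: μ=5.3, E[X²]=33.39; D: μ=9, E[X²]=87.6667.
E[X] = 0.14·8 + 0.25·5.9 + 0.25·5.3 + 0.36·9 = 7.16.
E[X²] = 0.14·68 + 0.25·37.229 + 0.25·33.39 + 0.36·87.6667 = 58.7348.
Var(X) = E[X²] − (E[X])² = 58.7348 − 51.2656 = 7.46915.

7.469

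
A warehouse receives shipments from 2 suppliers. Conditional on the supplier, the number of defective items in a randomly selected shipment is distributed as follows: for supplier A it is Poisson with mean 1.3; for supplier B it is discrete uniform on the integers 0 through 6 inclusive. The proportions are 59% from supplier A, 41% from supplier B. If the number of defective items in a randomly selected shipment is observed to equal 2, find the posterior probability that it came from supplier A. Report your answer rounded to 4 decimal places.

0.6988

Likelihoods P(X=2 | ·): A: 0.230289; B: 0.142857.
Posterior ∝ prior × likelihood. Numerator for A: 0.59·0.230289 = 0.135871.
Normalizing constant: 0.59·0.230289 + 0.41·0.142857 = 0.194442.
P(A | observation) = 0.135871 / 0.194442 = 0.698772.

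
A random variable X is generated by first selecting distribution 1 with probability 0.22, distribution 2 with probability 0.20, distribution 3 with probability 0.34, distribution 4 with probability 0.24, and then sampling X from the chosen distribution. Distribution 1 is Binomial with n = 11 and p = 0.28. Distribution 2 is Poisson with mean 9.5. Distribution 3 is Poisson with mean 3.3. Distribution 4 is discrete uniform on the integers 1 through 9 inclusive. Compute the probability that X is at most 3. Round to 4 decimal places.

0.4185

Conditional on each component, P(X ≤ 3): 1: 0.628075; 2: 0.0148596; 3: 0.580338; 4: 0.333333.
By total probability, P(X ≤ 3) = 0.22·0.628075 + 0.2·0.0148596 + 0.34·0.580338 + 0.24·0.333333 = 0.418463.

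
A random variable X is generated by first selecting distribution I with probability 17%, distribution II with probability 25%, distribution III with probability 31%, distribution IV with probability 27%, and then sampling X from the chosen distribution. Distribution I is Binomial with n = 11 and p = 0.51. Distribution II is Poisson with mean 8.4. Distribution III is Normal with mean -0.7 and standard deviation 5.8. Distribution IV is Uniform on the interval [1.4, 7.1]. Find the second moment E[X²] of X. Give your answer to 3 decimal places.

41.746

For each component E[X²] = Var + (mean)², giving I: 34.221; II: 78.96; III: 34.13; IV: 20.77.
Overall E[X²] = 0.17·34.221 + 0.25·78.96 + 0.31·34.13 + 0.27·20.77 = 41.7458.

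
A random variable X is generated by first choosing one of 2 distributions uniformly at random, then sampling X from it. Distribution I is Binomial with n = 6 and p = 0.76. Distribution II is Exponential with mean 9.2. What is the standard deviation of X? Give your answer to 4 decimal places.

Per component, I: μ=4.56, E[X²]=21.888; II: μ=9.2, E[X²]=169.28.
E[X] = 0.5·4.56 + 0.5·9.2 = 6.88.
E[X²] = 0.5·21.888 + 0.5·169.28 = 95.584.
Var(X) = E[X²] − (E[X])² = 95.584 − 47.3344 = 48.2496.
SD(X) = √48.2496 = 6.94619.

6.9462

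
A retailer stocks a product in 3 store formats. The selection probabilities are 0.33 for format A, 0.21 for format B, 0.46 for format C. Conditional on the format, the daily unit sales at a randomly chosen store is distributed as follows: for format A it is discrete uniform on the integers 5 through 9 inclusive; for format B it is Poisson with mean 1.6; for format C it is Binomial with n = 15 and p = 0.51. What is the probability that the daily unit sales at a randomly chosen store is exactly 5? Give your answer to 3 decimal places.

Conditional on each format, P(X = 5): A: 0.2; B: 0.017642; C: 0.0826736.
By total probability, P(X = 5) = 0.33·0.2 + 0.21·0.017642 + 0.46·0.0826736 = 0.107735.

0.108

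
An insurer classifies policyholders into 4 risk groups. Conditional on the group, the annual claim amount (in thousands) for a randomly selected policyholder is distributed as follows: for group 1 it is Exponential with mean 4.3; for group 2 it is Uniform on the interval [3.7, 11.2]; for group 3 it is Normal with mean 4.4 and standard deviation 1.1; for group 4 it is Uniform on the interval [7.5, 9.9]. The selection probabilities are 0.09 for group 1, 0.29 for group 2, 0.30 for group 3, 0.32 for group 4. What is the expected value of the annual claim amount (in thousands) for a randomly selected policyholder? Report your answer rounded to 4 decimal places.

Component means — 1: 4.3; 2: 7.45; 3: 4.4; 4: 8.7.
E[X] = 0.09·4.3 + 0.29·7.45 + 0.3·4.4 + 0.32·8.7 = 6.6515.

6.6515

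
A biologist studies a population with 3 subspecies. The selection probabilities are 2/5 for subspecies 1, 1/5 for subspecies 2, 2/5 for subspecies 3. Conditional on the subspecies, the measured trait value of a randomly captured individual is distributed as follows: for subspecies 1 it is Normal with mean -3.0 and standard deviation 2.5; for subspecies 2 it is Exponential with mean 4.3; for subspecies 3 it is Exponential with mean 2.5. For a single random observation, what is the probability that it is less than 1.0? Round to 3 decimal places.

Conditional on each subspecies, P(X < 1.0): 1: 0.945201; 2: 0.207496; 3: 0.32968.
By total probability, P(X < 1.0) = 0.4·0.945201 + 0.2·0.207496 + 0.4·0.32968 = 0.551452.

0.551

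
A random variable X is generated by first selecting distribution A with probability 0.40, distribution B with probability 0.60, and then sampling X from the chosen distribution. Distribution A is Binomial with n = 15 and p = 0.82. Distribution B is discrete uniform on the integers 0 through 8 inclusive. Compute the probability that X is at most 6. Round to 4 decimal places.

Conditional on each component, P(X ≤ 6): A: 0.000345837; B: 0.777778.
By total probability, P(X ≤ 6) = 0.4·0.000345837 + 0.6·0.777778 = 0.466805.

0.4668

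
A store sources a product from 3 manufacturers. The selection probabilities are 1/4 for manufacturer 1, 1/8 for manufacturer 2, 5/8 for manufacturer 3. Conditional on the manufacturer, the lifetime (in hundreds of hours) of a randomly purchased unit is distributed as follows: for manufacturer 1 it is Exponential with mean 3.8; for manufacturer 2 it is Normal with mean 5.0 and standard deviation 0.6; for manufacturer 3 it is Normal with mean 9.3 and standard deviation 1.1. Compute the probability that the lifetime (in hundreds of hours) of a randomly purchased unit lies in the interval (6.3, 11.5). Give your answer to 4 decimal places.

0.6462

Conditional on each manufacturer, P(6.3 < X < 11.5): 1: 0.142046; 2: 0.0151301; 3: 0.974057.
By total probability, P(6.3 < X < 11.5) = 0.25·0.142046 + 0.125·0.0151301 + 0.625·0.974057 = 0.646188.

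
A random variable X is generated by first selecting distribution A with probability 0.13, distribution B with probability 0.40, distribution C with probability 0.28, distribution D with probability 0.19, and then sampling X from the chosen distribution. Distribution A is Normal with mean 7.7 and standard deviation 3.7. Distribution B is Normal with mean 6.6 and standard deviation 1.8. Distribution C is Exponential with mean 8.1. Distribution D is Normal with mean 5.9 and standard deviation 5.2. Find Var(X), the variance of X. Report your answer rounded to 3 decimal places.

Per component, A: μ=7.7, E[X²]=72.98; B: μ=6.6, E[X²]=46.8; C: μ=8.1, E[X²]=131.22; D: μ=5.9, E[X²]=61.85.
E[X] = 0.13·7.7 + 0.4·6.6 + 0.28·8.1 + 0.19·5.9 = 7.03.
E[X²] = 0.13·72.98 + 0.4·46.8 + 0.28·131.22 + 0.19·61.85 = 76.7005.
Var(X) = E[X²] − (E[X])² = 76.7005 − 49.4209 = 27.2796.

27.280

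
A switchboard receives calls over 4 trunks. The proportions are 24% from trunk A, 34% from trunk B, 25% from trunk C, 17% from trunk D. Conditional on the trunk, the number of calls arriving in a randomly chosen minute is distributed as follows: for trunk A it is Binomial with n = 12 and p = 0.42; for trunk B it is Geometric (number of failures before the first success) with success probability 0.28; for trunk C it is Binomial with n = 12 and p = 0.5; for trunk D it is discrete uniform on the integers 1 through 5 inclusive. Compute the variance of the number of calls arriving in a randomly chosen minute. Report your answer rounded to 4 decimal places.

Per component, A: μ=5.04, E[X²]=28.3248; B: μ=2.57143, E[X²]=15.7959; C: μ=6, E[X²]=39; D: μ=3, E[X²]=11.
E[X] = 0.24·5.04 + 0.34·2.57143 + 0.25·6 + 0.17·3 = 4.09389.
E[X²] = 0.24·28.3248 + 0.34·15.7959 + 0.25·39 + 0.17·11 = 23.7886.
Var(X) = E[X²] − (E[X])² = 23.7886 − 16.7599 = 7.02866.

7.0287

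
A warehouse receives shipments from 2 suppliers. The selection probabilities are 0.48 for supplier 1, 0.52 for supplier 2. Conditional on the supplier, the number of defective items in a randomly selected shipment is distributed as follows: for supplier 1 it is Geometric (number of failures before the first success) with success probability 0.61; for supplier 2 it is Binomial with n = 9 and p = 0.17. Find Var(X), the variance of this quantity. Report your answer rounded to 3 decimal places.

1.361

Per component, 1: μ=0.639344, E[X²]=1.45687; 2: μ=1.53, E[X²]=3.6108.
E[X] = 0.48·0.639344 + 0.52·1.53 = 1.10249.
E[X²] = 0.48·1.45687 + 0.52·3.6108 = 2.57691.
Var(X) = E[X²] − (E[X])² = 2.57691 − 1.21547 = 1.36144.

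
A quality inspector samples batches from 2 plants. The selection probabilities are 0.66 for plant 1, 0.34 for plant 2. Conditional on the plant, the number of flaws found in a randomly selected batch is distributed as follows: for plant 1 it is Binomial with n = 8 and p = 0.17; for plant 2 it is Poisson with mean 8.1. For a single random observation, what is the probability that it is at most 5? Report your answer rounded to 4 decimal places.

0.7216

Conditional on each plant, P(X ≤ 5): 1: 0.999506; 2: 0.182246.
By total probability, P(X ≤ 5) = 0.66·0.999506 + 0.34·0.182246 = 0.721638.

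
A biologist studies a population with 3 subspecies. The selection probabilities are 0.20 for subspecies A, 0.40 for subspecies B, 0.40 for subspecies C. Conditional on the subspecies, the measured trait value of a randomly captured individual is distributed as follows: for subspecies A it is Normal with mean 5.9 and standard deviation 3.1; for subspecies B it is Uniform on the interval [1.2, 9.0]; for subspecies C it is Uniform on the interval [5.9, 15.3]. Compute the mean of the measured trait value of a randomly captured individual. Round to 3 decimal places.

Component means — A: 5.9; B: 5.1; C: 10.6.
E[X] = 0.2·5.9 + 0.4·5.1 + 0.4·10.6 = 7.46.

7.460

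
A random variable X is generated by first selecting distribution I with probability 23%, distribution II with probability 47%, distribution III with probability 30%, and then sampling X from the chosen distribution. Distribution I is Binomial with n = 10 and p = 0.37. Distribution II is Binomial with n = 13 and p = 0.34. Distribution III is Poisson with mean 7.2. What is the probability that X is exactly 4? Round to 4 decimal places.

Conditional on each component, P(X = 4): I: 0.246076; II: 0.227048; III: 0.0835985.
By total probability, P(X = 4) = 0.23·0.246076 + 0.47·0.227048 + 0.3·0.0835985 = 0.188389.

0.1884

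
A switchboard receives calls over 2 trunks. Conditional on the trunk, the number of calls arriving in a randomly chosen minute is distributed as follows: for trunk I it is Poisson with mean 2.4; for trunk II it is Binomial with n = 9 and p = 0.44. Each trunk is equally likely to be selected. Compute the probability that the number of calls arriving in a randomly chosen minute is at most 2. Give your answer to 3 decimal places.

Conditional on each trunk, P(X ≤ 2): I: 0.569709; II: 0.164088.
By total probability, P(X ≤ 2) = 0.5·0.569709 + 0.5·0.164088 = 0.366898.

0.367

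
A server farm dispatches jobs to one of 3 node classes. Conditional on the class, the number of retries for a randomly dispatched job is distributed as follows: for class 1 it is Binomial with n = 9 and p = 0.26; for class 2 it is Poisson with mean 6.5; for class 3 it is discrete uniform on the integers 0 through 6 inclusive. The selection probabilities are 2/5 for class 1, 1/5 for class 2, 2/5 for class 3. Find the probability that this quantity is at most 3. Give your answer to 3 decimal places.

0.577

Conditional on each class, P(X ≤ 3): 1: 0.815097; 2: 0.11185; 3: 0.571429.
By total probability, P(X ≤ 3) = 0.4·0.815097 + 0.2·0.11185 + 0.4·0.571429 = 0.57698.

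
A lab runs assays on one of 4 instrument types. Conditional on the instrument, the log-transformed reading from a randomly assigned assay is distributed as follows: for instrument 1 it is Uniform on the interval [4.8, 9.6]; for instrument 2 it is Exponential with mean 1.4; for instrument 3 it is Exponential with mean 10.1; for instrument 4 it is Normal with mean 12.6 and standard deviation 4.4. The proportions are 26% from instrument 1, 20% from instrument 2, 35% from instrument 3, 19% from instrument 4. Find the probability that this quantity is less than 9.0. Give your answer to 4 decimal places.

Conditional on each instrument, P(X < 9.0): 1: 0.875; 2: 0.998385; 3: 0.589791; 4: 0.206627.
By total probability, P(X < 9.0) = 0.26·0.875 + 0.2·0.998385 + 0.35·0.589791 + 0.19·0.206627 = 0.672863.

0.6729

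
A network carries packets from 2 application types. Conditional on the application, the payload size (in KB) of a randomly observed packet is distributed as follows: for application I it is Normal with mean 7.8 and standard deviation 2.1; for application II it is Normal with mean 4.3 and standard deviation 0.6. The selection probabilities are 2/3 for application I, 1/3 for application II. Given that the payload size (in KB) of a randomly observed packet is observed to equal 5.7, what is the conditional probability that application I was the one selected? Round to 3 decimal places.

0.841

Likelihoods f(5.7 | ·): I: 0.115224; II: 0.0437031.
Posterior ∝ prior × likelihood. Numerator for I: 0.666667·0.115224 = 0.0768161.
Normalizing constant: 0.666667·0.115224 + 0.333333·0.0437031 = 0.0913838.
P(I | observation) = 0.0768161 / 0.0913838 = 0.840588.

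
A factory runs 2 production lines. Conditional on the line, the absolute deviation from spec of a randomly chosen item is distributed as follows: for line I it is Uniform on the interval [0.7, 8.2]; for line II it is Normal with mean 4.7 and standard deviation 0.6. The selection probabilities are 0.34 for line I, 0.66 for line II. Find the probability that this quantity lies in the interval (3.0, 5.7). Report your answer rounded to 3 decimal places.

0.749

Conditional on each line, P(3.0 < X < 5.7): I: 0.36; II: 0.949906.
By total probability, P(3.0 < X < 5.7) = 0.34·0.36 + 0.66·0.949906 = 0.749338.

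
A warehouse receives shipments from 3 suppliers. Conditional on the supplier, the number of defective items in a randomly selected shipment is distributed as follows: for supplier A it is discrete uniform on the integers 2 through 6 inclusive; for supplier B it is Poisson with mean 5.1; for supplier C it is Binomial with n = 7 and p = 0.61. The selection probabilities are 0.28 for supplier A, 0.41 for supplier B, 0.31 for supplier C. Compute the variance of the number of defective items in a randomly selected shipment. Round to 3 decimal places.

3.400

Per component, A: μ=4, E[X²]=18; B: μ=5.1, E[X²]=31.11; C: μ=4.27, E[X²]=19.8982.
E[X] = 0.28·4 + 0.41·5.1 + 0.31·4.27 = 4.5347.
E[X²] = 0.28·18 + 0.41·31.11 + 0.31·19.8982 = 23.9635.
Var(X) = E[X²] − (E[X])² = 23.9635 − 20.5635 = 3.40004.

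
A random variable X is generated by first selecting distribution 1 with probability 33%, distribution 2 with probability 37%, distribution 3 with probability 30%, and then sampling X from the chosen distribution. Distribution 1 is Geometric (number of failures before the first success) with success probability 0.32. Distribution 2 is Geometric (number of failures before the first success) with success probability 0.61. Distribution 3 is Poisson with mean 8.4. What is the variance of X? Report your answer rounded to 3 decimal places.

Per component, 1: μ=2.125, E[X²]=11.1562; 2: μ=0.639344, E[X²]=1.45687; 3: μ=8.4, E[X²]=78.96.
E[X] = 0.33·2.125 + 0.37·0.639344 + 0.3·8.4 = 3.45781.
E[X²] = 0.33·11.1562 + 0.37·1.45687 + 0.3·78.96 = 27.9086.
Var(X) = E[X²] − (E[X])² = 27.9086 − 11.9564 = 15.9522.

15.952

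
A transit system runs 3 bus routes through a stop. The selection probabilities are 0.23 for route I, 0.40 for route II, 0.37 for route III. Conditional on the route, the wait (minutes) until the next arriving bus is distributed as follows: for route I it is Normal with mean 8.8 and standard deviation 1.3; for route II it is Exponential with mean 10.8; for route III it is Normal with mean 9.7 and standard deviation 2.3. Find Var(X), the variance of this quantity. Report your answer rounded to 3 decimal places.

49.618

Per component, I: μ=8.8, E[X²]=79.13; II: μ=10.8, E[X²]=233.28; III: μ=9.7, E[X²]=99.38.
E[X] = 0.23·8.8 + 0.4·10.8 + 0.37·9.7 = 9.933.
E[X²] = 0.23·79.13 + 0.4·233.28 + 0.37·99.38 = 148.282.
Var(X) = E[X²] − (E[X])² = 148.282 − 98.6645 = 49.618.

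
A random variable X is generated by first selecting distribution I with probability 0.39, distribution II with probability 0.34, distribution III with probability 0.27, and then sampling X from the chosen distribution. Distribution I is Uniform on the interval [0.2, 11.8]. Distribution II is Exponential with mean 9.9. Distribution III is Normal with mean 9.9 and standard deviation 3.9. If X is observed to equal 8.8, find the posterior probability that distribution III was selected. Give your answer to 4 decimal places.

Likelihoods f(8.8 | ·): I: 0.0862069; II: 0.0415265; III: 0.0983039.
Posterior ∝ prior × likelihood. Numerator for III: 0.27·0.0983039 = 0.0265421.
Normalizing constant: 0.39·0.0862069 + 0.34·0.0415265 + 0.27·0.0983039 = 0.0742818.
P(III | observation) = 0.0265421 / 0.0742818 = 0.357316.

0.3573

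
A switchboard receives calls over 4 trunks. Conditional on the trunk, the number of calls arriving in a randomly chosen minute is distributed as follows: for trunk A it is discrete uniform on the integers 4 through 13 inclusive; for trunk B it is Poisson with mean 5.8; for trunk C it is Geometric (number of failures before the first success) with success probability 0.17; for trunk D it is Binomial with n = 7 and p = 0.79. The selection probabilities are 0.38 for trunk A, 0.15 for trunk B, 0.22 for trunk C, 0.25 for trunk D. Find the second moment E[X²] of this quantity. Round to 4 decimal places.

56.0041

For each component E[X²] = Var + (mean)², giving A: 80.5; B: 39.44; C: 52.5571; D: 31.7422.
Overall E[X²] = 0.38·80.5 + 0.15·39.44 + 0.22·52.5571 + 0.25·31.7422 = 56.0041.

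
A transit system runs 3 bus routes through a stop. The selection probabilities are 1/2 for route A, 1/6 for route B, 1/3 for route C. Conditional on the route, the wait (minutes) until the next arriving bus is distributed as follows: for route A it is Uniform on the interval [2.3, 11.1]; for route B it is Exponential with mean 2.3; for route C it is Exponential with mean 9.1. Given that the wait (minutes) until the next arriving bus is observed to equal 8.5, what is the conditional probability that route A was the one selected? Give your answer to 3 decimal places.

Likelihoods f(8.5 | ·): A: 0.113636; B: 0.0107962; C: 0.0431816.
Posterior ∝ prior × likelihood. Numerator for A: 0.5·0.113636 = 0.0568182.
Normalizing constant: 0.5·0.113636 + 0.166667·0.0107962 + 0.333333·0.0431816 = 0.0730114.
P(A | observation) = 0.0568182 / 0.0730114 = 0.77821.

0.778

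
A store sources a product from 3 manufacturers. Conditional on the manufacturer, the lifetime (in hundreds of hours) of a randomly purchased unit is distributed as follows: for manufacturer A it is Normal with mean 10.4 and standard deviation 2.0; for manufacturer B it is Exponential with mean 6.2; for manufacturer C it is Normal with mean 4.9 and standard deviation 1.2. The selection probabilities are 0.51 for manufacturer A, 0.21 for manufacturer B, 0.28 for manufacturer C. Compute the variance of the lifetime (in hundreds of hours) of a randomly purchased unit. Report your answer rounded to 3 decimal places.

16.824

Per component, A: μ=10.4, E[X²]=112.16; B: μ=6.2, E[X²]=76.88; C: μ=4.9, E[X²]=25.45.
E[X] = 0.51·10.4 + 0.21·6.2 + 0.28·4.9 = 7.978.
E[X²] = 0.51·112.16 + 0.21·76.88 + 0.28·25.45 = 80.4724.
Var(X) = E[X²] − (E[X])² = 80.4724 − 63.6485 = 16.8239.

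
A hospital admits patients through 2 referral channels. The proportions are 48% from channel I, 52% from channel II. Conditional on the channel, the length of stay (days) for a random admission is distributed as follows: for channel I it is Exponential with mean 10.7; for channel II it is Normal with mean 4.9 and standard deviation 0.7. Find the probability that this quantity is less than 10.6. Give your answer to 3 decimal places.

0.822

Conditional on each channel, P(X < 10.6): I: 0.628666; II: 1.
By total probability, P(X < 10.6) = 0.48·0.628666 + 0.52·1 = 0.82176.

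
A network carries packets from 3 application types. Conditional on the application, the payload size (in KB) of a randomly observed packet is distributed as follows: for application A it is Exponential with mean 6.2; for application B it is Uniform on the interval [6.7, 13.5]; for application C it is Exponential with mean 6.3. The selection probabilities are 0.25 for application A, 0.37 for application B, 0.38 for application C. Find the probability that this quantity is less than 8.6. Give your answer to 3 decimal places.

0.574

Conditional on each application, P(X < 8.6): A: 0.750201; B: 0.279412; C: 0.74464.
By total probability, P(X < 8.6) = 0.25·0.750201 + 0.37·0.279412 + 0.38·0.74464 = 0.573896.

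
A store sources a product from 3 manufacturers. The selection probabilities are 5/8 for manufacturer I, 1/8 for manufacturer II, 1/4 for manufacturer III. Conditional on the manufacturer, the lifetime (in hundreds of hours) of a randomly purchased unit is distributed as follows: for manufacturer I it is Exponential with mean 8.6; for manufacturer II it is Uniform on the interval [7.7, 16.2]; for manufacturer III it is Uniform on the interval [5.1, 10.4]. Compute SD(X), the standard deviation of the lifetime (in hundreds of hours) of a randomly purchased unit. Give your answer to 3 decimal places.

7.007

Per component, I: μ=8.6, E[X²]=147.92; II: μ=11.95, E[X²]=148.823; III: μ=7.75, E[X²]=62.4033.
E[X] = 0.625·8.6 + 0.125·11.95 + 0.25·7.75 = 8.80625.
E[X²] = 0.625·147.92 + 0.125·148.823 + 0.25·62.4033 = 126.654.
Var(X) = E[X²] − (E[X])² = 126.654 − 77.55 = 49.1037.
SD(X) = √49.1037 = 7.0074.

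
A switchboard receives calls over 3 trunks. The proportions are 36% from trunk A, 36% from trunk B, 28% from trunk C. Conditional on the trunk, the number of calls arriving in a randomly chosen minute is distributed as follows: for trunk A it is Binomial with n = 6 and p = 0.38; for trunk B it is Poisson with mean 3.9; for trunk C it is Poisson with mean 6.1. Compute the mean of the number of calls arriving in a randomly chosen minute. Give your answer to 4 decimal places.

3.9328

Component means — A: 2.28; B: 3.9; C: 6.1.
E[X] = 0.36·2.28 + 0.36·3.9 + 0.28·6.1 = 3.9328.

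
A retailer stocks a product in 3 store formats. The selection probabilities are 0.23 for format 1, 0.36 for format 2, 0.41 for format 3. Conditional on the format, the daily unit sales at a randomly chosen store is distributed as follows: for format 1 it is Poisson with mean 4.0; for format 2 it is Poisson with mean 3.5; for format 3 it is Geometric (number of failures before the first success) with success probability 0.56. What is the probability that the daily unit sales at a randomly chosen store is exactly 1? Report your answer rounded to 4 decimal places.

Conditional on each format, P(X = 1): 1: 0.0732626; 2: 0.105691; 3: 0.2464.
By total probability, P(X = 1) = 0.23·0.0732626 + 0.36·0.105691 + 0.41·0.2464 = 0.155923.

0.1559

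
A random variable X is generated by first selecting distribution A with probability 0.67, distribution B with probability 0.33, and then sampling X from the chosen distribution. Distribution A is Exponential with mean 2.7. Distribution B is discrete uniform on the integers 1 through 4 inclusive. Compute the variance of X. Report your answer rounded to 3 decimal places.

Per component, A: μ=2.7, E[X²]=14.58; B: μ=2.5, E[X²]=7.5.
E[X] = 0.67·2.7 + 0.33·2.5 = 2.634.
E[X²] = 0.67·14.58 + 0.33·7.5 = 12.2436.
Var(X) = E[X²] − (E[X])² = 12.2436 − 6.93796 = 5.30564.

5.306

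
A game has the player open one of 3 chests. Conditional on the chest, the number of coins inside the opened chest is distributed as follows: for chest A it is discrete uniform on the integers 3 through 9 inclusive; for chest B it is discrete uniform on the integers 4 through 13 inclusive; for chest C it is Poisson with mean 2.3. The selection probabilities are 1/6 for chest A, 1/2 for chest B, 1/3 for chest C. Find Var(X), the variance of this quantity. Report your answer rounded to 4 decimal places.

Per component, A: μ=6, E[X²]=40; B: μ=8.5, E[X²]=80.5; C: μ=2.3, E[X²]=7.59.
E[X] = 0.166667·6 + 0.5·8.5 + 0.333333·2.3 = 6.01667.
E[X²] = 0.166667·40 + 0.5·80.5 + 0.333333·7.59 = 49.4467.
Var(X) = E[X²] − (E[X])² = 49.4467 − 36.2003 = 13.2464.

13.2464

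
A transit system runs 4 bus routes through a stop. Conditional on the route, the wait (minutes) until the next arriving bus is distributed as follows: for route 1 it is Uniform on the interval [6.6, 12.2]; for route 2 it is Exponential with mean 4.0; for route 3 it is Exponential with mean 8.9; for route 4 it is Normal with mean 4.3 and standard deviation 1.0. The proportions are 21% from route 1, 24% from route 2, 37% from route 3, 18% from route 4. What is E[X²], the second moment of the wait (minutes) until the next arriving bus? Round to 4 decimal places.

88.9080

For each component E[X²] = Var + (mean)², giving 1: 90.9733; 2: 32; 3: 158.42; 4: 19.49.
Overall E[X²] = 0.21·90.9733 + 0.24·32 + 0.37·158.42 + 0.18·19.49 = 88.908.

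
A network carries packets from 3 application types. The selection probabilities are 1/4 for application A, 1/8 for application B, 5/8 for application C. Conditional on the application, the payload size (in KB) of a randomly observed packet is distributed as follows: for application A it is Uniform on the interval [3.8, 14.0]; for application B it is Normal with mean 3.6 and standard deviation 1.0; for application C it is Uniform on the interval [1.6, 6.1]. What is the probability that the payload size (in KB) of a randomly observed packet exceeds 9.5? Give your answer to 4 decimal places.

Conditional on each application, P(X > 9.5): A: 0.441176; B: 1.81751e-09; C: 0.
By total probability, P(X > 9.5) = 0.25·0.441176 + 0.125·1.81751e-09 + 0.625·0 = 0.110294.

0.1103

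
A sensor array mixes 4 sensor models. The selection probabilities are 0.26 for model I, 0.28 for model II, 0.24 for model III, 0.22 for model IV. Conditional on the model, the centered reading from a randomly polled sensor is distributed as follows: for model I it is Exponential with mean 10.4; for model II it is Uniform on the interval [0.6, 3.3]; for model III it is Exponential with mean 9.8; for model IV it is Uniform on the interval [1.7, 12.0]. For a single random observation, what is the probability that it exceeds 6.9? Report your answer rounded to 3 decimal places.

Conditional on each model, P(X > 6.9): I: 0.515065; II: 0; III: 0.494563; IV: 0.495146.
By total probability, P(X > 6.9) = 0.26·0.515065 + 0.28·0 + 0.24·0.494563 + 0.22·0.495146 = 0.361544.

0.362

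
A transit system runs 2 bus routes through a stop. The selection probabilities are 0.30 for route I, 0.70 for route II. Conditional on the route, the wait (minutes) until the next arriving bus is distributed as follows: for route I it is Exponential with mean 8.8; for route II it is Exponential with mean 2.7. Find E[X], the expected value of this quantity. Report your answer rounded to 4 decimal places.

Component means — I: 8.8; II: 2.7.
E[X] = 0.3·8.8 + 0.7·2.7 = 4.53.

4.5300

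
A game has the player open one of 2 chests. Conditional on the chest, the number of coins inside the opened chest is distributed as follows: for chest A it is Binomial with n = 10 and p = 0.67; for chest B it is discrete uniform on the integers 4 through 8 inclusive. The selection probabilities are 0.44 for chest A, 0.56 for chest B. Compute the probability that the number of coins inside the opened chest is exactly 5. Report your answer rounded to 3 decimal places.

Conditional on each chest, P(X = 5): A: 0.133151; B: 0.2.
By total probability, P(X = 5) = 0.44·0.133151 + 0.56·0.2 = 0.170586.

0.171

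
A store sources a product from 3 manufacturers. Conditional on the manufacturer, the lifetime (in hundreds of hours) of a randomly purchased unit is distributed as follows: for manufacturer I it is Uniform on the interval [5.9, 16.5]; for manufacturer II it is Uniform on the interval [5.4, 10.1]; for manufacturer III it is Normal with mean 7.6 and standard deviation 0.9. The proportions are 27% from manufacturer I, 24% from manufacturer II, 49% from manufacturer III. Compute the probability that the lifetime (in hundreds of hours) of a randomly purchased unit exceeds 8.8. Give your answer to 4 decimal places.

Conditional on each manufacturer, P(X > 8.8): I: 0.726415; II: 0.276596; III: 0.0912112.
By total probability, P(X > 8.8) = 0.27·0.726415 + 0.24·0.276596 + 0.49·0.0912112 = 0.307209.

0.3072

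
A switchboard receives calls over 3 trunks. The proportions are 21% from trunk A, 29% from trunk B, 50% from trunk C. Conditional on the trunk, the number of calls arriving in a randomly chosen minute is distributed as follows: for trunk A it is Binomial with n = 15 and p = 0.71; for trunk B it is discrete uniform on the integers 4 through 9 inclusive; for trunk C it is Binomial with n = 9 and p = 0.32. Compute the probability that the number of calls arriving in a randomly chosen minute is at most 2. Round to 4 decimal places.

Conditional on each trunk, P(X ≤ 2): A: 5.75653e-06; B: 0; C: 0.410586.
By total probability, P(X ≤ 2) = 0.21·5.75653e-06 + 0.29·0 + 0.5·0.410586 = 0.205294.

0.2053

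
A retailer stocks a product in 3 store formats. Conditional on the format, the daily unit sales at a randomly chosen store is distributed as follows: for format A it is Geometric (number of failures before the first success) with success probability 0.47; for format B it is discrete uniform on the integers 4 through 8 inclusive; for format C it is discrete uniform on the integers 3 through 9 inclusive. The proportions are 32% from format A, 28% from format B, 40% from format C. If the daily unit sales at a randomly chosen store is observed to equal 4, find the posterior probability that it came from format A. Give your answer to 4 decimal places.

Likelihoods P(X=4 | ·): A: 0.0370853; B: 0.2; C: 0.142857.
Posterior ∝ prior × likelihood. Numerator for A: 0.32·0.0370853 = 0.0118673.
Normalizing constant: 0.32·0.0370853 + 0.28·0.2 + 0.4·0.142857 = 0.12501.
P(A | observation) = 0.0118673 / 0.12501 = 0.0949306.

0.0949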